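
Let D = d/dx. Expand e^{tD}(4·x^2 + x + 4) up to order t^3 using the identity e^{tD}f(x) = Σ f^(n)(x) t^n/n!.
4 t^{2} + t \left(8 x + 1\right) + 4 x^{2} + x + 4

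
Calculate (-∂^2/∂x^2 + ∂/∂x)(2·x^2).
4 x - 4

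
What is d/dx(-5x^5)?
- 25 x^{4}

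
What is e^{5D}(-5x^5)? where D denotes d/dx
- 5 x^{5} - 125 x^{4} - 1250 x^{3} - 6250 x^{2} - 15625 x - 15625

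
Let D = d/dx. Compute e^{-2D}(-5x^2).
- 5 x^{2} + 20 x - 20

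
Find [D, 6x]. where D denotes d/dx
6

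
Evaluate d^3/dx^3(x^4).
24 x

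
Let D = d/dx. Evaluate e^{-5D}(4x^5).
4 x^{5} - 100 x^{4} + 1000 x^{3} - 5000 x^{2} + 12500 x - 12500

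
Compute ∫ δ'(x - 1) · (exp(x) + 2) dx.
- e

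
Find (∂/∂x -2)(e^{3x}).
e^{3 x}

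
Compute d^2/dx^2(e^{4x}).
16 e^{4 x}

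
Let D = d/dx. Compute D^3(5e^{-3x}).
- 135 e^{- 3 x}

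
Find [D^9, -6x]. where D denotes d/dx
-54D^{8}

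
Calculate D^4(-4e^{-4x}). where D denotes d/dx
- 1024 e^{- 4 x}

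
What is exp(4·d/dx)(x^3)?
x^{3} + 12 x^{2} + 48 x + 64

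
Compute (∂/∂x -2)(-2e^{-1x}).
6 e^{- x}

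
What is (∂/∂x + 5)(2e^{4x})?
18 e^{4 x}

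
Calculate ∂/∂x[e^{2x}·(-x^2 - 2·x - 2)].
2 \left(- x^{2} - 3 x - 3\right) e^{2 x}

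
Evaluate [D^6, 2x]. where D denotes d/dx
12D^{5}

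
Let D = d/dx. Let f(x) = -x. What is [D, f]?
-1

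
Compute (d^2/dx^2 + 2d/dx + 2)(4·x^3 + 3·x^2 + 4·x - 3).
8 x^{3} + 30 x^{2} + 44 x + 8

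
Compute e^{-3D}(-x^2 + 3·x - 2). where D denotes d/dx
- x^{2} + 9 x - 20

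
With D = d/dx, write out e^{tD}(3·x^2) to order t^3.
3 t^{2} + 6 t x + 3 x^{2}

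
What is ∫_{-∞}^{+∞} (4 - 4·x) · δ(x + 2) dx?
12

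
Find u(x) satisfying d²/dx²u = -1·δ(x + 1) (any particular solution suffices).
-\frac{|x + 1|}{2}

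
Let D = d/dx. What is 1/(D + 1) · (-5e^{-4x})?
\frac{5 e^{- 4 x}}{3}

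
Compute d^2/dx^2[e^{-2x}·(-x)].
4 \left(1 - x\right) e^{- 2 x}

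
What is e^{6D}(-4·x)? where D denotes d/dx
- 4 x - 24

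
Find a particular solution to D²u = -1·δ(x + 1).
-\frac{|x + 1|}{2}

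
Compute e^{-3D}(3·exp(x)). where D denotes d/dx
3 e^{x - 3}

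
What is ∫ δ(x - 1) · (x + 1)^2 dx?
4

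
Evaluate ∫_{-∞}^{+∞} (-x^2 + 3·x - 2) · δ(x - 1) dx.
0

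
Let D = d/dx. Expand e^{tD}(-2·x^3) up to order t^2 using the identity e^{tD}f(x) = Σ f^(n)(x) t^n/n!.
2 x \left(- 3 t^{2} - 3 t x - x^{2}\right)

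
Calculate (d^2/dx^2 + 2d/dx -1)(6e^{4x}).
138 e^{4 x}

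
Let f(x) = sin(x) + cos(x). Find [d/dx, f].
- \sin{\left(x \right)} + \cos{\left(x \right)}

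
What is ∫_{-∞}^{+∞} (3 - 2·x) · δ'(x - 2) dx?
2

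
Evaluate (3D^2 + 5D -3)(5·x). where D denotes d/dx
25 - 15 x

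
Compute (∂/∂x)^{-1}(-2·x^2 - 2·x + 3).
- \frac{2 x^{3}}{3} - x^{2} + 3 x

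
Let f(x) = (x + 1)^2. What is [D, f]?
2 x + 2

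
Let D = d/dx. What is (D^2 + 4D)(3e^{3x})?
63 e^{3 x}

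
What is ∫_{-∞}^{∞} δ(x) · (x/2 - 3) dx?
-3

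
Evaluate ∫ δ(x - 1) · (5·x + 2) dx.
7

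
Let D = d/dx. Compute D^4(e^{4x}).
256 e^{4 x}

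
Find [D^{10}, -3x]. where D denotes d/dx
-30D^{9}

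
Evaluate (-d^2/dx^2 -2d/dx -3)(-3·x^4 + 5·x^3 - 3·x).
9 x^{4} + 9 x^{3} + 6 x^{2} - 21 x + 6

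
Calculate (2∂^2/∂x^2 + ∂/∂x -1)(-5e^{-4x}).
- 135 e^{- 4 x}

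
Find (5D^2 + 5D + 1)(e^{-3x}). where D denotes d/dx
31 e^{- 3 x}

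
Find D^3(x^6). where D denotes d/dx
120 x^{3}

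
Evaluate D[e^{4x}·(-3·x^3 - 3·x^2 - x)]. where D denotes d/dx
\left(- 12 x^{3} - 21 x^{2} - 10 x - 1\right) e^{4 x}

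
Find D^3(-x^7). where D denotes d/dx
- 210 x^{4}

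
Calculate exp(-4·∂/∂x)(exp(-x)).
e^{4 - x}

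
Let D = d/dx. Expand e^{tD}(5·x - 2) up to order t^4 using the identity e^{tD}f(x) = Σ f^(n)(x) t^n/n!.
5 t + 5 x - 2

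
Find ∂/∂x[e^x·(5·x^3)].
5 x^{2} \left(x + 3\right) e^{x}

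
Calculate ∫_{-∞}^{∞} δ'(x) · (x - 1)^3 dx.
-3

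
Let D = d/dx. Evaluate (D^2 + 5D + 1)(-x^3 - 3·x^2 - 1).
- x^{3} - 18 x^{2} - 36 x - 7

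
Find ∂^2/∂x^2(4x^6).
120 x^{4}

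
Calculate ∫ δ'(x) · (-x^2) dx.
0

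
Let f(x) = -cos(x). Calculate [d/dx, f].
\sin{\left(x \right)}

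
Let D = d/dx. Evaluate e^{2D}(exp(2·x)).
e^{2 x + 4}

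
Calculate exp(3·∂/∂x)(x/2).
\frac{x}{2} + \frac{3}{2}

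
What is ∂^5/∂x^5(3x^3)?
0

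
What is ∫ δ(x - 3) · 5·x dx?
15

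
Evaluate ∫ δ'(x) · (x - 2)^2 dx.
4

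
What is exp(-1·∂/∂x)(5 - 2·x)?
7 - 2 x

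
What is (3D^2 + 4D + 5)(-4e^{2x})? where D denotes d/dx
- 100 e^{2 x}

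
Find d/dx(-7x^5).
- 35 x^{4}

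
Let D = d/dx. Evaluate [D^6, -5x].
-30D^{5}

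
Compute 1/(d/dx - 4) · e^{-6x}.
- \frac{e^{- 6 x}}{10}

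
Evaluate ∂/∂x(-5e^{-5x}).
25 e^{- 5 x}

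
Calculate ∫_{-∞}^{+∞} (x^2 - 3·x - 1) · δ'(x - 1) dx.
1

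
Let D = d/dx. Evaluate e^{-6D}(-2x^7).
- 2 x^{7} + 84 x^{6} - 1512 x^{5} + 15120 x^{4} - 90720 x^{3} + 326592 x^{2} - 653184 x + 559872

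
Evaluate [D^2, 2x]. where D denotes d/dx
4D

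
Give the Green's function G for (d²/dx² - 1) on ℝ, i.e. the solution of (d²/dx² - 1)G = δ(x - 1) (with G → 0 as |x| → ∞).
-\frac{e^{-|x - 1|}}{2}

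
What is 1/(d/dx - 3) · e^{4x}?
e^{4 x}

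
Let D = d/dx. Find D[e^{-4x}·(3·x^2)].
6 x \left(1 - 2 x\right) e^{- 4 x}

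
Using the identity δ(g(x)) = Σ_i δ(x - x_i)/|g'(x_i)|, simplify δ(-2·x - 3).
\frac{\delta(x + 3/2)}{2}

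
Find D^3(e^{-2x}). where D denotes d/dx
- 8 e^{- 2 x}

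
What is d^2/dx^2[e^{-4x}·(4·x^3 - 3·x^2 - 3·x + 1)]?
2 \left(32 x^{3} - 72 x^{2} + 12 x + 17\right) e^{- 4 x}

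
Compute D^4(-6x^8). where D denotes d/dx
- 10080 x^{4}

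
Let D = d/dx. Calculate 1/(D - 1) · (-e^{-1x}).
\frac{e^{- x}}{2}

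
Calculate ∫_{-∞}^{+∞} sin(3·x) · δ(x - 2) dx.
\sin{\left(6 \right)}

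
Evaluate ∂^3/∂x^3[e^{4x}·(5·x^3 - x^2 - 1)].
\left(320 x^{3} + 656 x^{2} + 264 x - 58\right) e^{4 x}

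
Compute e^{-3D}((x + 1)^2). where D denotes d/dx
x^{2} - 4 x + 4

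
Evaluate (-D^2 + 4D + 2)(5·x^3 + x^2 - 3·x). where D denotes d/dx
10 x^{3} + 62 x^{2} - 28 x - 14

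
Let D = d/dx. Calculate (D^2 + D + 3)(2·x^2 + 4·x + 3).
6 x^{2} + 16 x + 17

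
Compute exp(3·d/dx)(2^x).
2^{x + 3}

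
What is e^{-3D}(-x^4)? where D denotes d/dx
- x^{4} + 12 x^{3} - 54 x^{2} + 108 x - 81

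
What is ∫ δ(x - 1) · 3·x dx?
3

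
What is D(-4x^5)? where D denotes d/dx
- 20 x^{4}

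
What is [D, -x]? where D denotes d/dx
-1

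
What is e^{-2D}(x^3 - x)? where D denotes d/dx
x^{3} - 6 x^{2} + 11 x - 6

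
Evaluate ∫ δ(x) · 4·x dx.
0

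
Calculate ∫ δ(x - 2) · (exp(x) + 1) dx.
1 + e^{2}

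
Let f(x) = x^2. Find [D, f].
2 x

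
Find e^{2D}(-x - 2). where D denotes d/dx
- x - 4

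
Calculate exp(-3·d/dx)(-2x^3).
- 2 x^{3} + 18 x^{2} - 54 x + 54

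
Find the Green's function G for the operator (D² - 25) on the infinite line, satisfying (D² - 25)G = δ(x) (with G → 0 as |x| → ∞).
-\frac{e^{-5|x|}}{10}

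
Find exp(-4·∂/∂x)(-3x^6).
- 3 x^{6} + 72 x^{5} - 720 x^{4} + 3840 x^{3} - 11520 x^{2} + 18432 x - 12288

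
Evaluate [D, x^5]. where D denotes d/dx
5 x^{4}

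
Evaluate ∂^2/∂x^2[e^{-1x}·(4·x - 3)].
\left(4 x - 11\right) e^{- x}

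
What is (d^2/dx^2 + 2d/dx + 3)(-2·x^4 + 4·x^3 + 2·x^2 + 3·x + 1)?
- 6 x^{4} - 4 x^{3} + 6 x^{2} + 41 x + 13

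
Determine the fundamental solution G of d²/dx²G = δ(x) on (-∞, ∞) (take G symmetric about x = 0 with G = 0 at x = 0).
\frac{|x|}{2}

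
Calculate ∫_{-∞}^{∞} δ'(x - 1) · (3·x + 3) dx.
-3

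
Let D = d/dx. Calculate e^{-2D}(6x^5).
6 x^{5} - 60 x^{4} + 240 x^{3} - 480 x^{2} + 480 x - 192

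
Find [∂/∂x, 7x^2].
14 x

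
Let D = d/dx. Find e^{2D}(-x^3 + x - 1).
- x^{3} - 6 x^{2} - 11 x - 7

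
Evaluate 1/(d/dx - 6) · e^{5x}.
- e^{5 x}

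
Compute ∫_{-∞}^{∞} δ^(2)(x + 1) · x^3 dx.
-6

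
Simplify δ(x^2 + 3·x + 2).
\frac{\delta(x + 1) + \delta(x + 2)}{1}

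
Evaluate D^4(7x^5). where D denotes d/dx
840 x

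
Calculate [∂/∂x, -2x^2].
- 4 x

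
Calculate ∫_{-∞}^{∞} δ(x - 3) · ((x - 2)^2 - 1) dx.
0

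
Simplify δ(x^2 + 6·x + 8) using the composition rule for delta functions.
\frac{\delta(x + 4) + \delta(x + 2)}{2}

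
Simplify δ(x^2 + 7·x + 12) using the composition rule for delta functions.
\frac{\delta(x + 4) + \delta(x + 3)}{1}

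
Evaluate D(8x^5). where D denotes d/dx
40 x^{4}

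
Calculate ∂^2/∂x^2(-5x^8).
- 280 x^{6}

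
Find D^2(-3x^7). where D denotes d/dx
- 126 x^{5}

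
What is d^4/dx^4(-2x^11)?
- 15840 x^{7}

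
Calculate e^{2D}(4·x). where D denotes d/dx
4 x + 8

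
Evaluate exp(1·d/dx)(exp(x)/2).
\frac{e^{x + 1}}{2}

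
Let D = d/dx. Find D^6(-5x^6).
-3600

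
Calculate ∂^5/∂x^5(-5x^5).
-600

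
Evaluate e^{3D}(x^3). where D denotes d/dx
x^{3} + 9 x^{2} + 27 x + 27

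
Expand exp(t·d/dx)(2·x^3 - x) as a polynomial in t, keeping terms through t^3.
2 t^{3} + 6 t^{2} x + t \left(6 x^{2} - 1\right) + 2 x^{3} - x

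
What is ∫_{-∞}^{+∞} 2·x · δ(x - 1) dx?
2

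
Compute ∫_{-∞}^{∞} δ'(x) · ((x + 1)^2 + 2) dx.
-2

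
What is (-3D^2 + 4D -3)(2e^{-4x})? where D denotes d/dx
- 134 e^{- 4 x}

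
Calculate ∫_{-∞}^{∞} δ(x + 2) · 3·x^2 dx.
12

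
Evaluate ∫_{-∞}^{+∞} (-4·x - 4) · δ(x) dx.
-4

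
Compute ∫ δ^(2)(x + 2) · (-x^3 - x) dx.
12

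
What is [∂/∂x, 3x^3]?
9 x^{2}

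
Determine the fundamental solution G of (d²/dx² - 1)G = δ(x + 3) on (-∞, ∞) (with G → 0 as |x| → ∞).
-\frac{e^{-|x + 3|}}{2}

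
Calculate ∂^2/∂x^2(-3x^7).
- 126 x^{5}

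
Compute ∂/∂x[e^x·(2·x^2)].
2 x \left(x + 2\right) e^{x}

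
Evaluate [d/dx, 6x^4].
24 x^{3}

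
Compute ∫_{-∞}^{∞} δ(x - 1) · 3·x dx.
3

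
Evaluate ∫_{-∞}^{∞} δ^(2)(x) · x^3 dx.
0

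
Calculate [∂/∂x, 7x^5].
35 x^{4}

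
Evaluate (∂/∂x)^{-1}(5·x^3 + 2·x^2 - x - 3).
\frac{5 x^{4}}{4} + \frac{2 x^{3}}{3} - \frac{x^{2}}{2} - 3 x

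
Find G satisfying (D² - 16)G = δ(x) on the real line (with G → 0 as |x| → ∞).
-\frac{e^{-4|x|}}{8}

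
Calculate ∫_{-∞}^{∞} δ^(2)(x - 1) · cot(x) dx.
\frac{2 \cot{\left(1 \right)}}{\sin^{2}{\left(1 \right)}}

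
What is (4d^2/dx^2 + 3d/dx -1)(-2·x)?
2 x - 6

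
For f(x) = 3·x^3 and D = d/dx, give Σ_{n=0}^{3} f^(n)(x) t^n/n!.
3 t^{3} + 9 t^{2} x + 9 t x^{2} + 3 x^{3}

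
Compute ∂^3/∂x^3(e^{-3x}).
- 27 e^{- 3 x}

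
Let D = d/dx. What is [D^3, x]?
3D^{2}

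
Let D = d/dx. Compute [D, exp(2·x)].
2 e^{2 x}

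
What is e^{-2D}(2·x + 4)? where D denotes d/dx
2 x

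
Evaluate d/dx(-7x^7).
- 49 x^{6}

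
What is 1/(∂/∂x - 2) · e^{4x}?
\frac{e^{4 x}}{2}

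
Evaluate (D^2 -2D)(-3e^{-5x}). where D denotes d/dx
- 105 e^{- 5 x}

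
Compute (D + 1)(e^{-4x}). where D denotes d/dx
- 3 e^{- 4 x}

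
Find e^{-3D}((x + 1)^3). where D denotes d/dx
x^{3} - 6 x^{2} + 12 x - 8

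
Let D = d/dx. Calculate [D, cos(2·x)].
- 2 \sin{\left(2 x \right)}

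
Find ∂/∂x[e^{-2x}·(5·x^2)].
10 x \left(1 - x\right) e^{- 2 x}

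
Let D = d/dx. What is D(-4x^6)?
- 24 x^{5}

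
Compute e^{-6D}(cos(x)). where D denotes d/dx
\cos{\left(x - 6 \right)}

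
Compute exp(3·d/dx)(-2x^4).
- 2 x^{4} - 24 x^{3} - 108 x^{2} - 216 x - 162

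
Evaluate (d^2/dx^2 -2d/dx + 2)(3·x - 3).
6 x - 12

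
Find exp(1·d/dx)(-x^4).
- x^{4} - 4 x^{3} - 6 x^{2} - 4 x - 1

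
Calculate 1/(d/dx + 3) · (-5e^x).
- \frac{5 e^{x}}{4}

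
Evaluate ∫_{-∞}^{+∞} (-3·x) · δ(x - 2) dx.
-6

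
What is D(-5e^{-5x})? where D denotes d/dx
25 e^{- 5 x}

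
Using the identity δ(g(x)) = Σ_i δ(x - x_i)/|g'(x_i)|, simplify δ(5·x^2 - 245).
\frac{\delta(x - 7) + \delta(x + 7)}{70}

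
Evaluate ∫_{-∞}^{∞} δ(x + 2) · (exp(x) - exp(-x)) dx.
- 2 \sinh{\left(2 \right)}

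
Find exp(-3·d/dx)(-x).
3 - x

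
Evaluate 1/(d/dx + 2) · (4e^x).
\frac{4 e^{x}}{3}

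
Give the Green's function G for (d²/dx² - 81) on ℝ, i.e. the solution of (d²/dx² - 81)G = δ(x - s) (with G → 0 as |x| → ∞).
-\frac{e^{-9|x-s|}}{18}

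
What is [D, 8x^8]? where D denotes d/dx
64 x^{7}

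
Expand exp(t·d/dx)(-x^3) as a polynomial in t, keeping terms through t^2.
x \left(- 3 t^{2} - 3 t x - x^{2}\right)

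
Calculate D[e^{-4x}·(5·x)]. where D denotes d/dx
5 \left(1 - 4 x\right) e^{- 4 x}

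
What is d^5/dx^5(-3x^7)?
- 7560 x^{2}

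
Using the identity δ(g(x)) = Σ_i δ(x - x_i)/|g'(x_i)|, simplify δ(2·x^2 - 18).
\frac{\delta(x - 3) + \delta(x + 3)}{12}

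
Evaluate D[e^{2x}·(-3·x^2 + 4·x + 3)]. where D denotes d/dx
2 \left(- 3 x^{2} + x + 5\right) e^{2 x}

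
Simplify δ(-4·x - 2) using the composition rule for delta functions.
\frac{\delta(x + 1/2)}{4}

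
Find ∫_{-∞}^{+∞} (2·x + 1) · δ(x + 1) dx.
-1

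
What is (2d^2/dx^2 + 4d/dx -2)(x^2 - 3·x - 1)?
- 2 x^{2} + 14 x - 6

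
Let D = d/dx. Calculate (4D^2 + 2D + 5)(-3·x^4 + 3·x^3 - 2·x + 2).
- 15 x^{4} - 9 x^{3} - 126 x^{2} + 62 x + 6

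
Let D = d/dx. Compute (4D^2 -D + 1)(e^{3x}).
34 e^{3 x}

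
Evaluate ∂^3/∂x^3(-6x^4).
- 144 x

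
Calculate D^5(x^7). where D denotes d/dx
2520 x^{2}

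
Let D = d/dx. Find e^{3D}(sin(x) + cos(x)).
\sqrt{2} \sin{\left(x + \frac{\pi}{4} + 3 \right)}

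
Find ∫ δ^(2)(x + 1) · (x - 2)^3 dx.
-18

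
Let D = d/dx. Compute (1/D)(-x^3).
- \frac{x^{4}}{4}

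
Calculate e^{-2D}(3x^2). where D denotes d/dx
3 x^{2} - 12 x + 12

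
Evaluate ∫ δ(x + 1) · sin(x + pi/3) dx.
\cos{\left(\frac{\pi}{6} + 1 \right)}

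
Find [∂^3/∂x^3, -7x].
-21\frac{d^{2}}{dx^{2}}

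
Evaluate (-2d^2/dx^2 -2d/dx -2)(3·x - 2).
- 6 x - 2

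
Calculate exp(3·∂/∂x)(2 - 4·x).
- 4 x - 10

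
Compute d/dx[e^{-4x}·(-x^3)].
x^{2} \left(4 x - 3\right) e^{- 4 x}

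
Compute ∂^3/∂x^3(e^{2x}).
8 e^{2 x}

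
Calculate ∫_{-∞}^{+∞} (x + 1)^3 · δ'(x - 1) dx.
-12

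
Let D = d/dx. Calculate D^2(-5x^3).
- 30 x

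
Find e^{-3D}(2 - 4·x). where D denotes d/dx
14 - 4 x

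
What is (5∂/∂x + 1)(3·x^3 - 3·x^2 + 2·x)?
3 x^{3} + 42 x^{2} - 28 x + 10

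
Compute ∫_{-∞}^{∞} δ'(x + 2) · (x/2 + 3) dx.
- \frac{1}{2}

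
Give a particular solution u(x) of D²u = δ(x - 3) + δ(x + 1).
\frac{|x - 3|}{2} + \frac{|x + 1|}{2}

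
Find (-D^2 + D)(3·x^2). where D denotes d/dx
6 x - 6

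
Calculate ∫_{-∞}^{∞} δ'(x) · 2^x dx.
- \log{\left(2 \right)}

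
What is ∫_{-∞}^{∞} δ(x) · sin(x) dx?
0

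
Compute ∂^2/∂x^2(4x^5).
80 x^{3}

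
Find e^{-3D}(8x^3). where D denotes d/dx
8 x^{3} - 72 x^{2} + 216 x - 216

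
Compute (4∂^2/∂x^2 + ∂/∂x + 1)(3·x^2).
3 x^{2} + 6 x + 24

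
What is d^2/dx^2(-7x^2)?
-14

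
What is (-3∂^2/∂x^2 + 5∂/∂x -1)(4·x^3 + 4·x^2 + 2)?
- 4 x^{3} + 56 x^{2} - 32 x - 26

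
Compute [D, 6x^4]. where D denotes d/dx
24 x^{3}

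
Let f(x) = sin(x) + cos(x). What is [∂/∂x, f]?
- \sin{\left(x \right)} + \cos{\left(x \right)}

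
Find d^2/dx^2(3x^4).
36 x^{2}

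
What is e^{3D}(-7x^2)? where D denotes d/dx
- 7 x^{2} - 42 x - 63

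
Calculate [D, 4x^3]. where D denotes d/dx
12 x^{2}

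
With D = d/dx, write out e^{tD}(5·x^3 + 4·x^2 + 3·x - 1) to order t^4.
5 t^{3} + t^{2} \left(15 x + 4\right) + t \left(15 x^{2} + 8 x + 3\right) + 5 x^{3} + 4 x^{2} + 3 x - 1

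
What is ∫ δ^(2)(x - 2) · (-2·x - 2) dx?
0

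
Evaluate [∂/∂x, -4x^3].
- 12 x^{2}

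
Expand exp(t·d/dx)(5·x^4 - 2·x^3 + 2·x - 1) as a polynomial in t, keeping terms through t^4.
5 t^{4} + t^{3} \left(20 x - 2\right) + 6 t^{2} x \left(5 x - 1\right) + 2 t \left(10 x^{3} - 3 x^{2} + 1\right) + 5 x^{4} - 2 x^{3} + 2 x - 1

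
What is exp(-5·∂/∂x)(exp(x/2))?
e^{\frac{x}{2} - \frac{5}{2}}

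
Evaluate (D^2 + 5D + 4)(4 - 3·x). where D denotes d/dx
1 - 12 x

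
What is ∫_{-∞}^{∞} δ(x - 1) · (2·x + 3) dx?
5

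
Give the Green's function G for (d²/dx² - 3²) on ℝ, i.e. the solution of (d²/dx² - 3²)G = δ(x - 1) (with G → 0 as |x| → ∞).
-\frac{e^{-3|x - 1|}}{6}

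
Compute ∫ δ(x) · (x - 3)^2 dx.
9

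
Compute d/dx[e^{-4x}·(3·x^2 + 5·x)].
\left(- 12 x^{2} - 14 x + 5\right) e^{- 4 x}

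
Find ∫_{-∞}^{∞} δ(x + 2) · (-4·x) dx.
8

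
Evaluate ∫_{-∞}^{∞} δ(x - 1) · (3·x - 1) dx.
2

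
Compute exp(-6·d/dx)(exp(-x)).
e^{6 - x}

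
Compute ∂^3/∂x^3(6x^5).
360 x^{2}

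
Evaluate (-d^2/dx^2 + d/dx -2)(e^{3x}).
- 8 e^{3 x}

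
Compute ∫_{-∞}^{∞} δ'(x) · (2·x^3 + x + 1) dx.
-1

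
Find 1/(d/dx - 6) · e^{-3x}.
- \frac{e^{- 3 x}}{9}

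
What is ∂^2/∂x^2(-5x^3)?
- 30 x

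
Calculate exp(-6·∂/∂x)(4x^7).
4 x^{7} - 168 x^{6} + 3024 x^{5} - 30240 x^{4} + 181440 x^{3} - 653184 x^{2} + 1306368 x - 1119744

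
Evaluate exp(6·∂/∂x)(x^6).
x^{6} + 36 x^{5} + 540 x^{4} + 4320 x^{3} + 19440 x^{2} + 46656 x + 46656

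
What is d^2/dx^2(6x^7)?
252 x^{5}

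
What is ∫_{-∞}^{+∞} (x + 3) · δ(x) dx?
3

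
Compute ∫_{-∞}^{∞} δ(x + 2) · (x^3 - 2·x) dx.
-4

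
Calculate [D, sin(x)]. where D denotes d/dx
\cos{\left(x \right)}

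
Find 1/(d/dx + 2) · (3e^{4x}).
\frac{e^{4 x}}{2}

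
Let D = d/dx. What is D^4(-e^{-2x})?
- 16 e^{- 2 x}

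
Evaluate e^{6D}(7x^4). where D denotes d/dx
7 x^{4} + 168 x^{3} + 1512 x^{2} + 6048 x + 9072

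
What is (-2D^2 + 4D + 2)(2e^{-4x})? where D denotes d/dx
- 92 e^{- 4 x}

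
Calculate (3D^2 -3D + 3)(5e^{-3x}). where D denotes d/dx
195 e^{- 3 x}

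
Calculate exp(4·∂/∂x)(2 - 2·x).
- 2 x - 6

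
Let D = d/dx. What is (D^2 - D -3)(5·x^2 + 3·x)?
- 15 x^{2} - 19 x + 7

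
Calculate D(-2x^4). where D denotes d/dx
- 8 x^{3}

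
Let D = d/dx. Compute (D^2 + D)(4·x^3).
12 x \left(x + 2\right)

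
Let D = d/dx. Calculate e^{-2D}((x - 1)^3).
x^{3} - 9 x^{2} + 27 x - 27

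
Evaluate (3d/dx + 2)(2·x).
4 x + 6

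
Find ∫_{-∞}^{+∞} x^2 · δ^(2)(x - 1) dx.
2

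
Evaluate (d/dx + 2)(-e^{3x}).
- 5 e^{3 x}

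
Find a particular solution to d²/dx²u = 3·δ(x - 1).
\frac{3|x - 1|}{2}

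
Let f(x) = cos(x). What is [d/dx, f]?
- \sin{\left(x \right)}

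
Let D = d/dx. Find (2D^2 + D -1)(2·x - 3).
5 - 2 x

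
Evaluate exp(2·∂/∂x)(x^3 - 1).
x^{3} + 6 x^{2} + 12 x + 7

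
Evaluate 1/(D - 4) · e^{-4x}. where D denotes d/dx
- \frac{e^{- 4 x}}{8}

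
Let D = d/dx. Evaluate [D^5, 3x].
15D^{4}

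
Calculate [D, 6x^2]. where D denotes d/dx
12 x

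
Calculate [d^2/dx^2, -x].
-2\frac{d}{dx}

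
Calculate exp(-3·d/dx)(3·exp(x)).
3 e^{x - 3}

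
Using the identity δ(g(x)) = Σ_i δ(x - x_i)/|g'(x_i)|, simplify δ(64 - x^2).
\frac{\delta(x - 8) + \delta(x + 8)}{16}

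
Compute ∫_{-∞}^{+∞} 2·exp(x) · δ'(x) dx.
-2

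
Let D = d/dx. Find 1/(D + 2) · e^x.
\frac{e^{x}}{3}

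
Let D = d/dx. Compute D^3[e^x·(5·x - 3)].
\left(5 x + 12\right) e^{x}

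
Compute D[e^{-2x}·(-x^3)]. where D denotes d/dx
x^{2} \left(2 x - 3\right) e^{- 2 x}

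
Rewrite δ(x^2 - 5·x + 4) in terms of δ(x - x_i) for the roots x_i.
\frac{\delta(x - 1) + \delta(x - 4)}{3}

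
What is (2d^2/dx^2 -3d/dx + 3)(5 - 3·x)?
24 - 9 x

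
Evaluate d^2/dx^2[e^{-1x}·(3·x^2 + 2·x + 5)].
\left(3 x^{2} - 10 x + 7\right) e^{- x}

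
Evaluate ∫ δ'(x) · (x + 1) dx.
-1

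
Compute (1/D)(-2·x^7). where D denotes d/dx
- \frac{x^{8}}{4}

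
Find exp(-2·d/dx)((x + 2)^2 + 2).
x^{2} + 2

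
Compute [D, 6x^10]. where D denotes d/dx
60 x^{9}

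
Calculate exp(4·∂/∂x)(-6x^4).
- 6 x^{4} - 96 x^{3} - 576 x^{2} - 1536 x - 1536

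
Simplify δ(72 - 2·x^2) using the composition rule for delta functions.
\frac{\delta(x - 6) + \delta(x + 6)}{24}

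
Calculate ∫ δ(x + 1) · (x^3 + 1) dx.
0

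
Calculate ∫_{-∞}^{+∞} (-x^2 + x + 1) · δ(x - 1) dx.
1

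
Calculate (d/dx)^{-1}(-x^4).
- \frac{x^{5}}{5}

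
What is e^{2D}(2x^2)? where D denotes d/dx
2 x^{2} + 8 x + 8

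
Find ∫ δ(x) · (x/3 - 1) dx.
-1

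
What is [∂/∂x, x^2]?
2 x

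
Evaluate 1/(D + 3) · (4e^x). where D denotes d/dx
e^{x}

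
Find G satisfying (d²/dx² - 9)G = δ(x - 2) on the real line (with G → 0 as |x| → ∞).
-\frac{e^{-3|x - 2|}}{6}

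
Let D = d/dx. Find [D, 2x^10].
20 x^{9}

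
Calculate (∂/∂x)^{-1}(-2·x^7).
- \frac{x^{8}}{4}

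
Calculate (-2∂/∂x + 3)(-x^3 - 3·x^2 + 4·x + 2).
- 3 x^{3} - 3 x^{2} + 24 x - 2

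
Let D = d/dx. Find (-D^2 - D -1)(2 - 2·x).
2 x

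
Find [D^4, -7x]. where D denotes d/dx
-28D^{3}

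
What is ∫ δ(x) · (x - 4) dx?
-4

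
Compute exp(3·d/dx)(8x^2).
8 x^{2} + 48 x + 72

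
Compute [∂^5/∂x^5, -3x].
-15\frac{d^{4}}{dx^{4}}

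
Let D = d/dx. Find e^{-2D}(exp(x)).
e^{x - 2}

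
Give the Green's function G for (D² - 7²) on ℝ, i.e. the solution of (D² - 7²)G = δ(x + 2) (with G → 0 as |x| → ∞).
-\frac{e^{-7|x + 2|}}{14}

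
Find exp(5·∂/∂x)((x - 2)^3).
x^{3} + 9 x^{2} + 27 x + 27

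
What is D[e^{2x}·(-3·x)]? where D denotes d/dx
\left(- 6 x - 3\right) e^{2 x}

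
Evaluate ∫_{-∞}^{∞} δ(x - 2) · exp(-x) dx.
e^{-2}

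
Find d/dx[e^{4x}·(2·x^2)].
4 x \left(2 x + 1\right) e^{4 x}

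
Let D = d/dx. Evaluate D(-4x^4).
- 16 x^{3}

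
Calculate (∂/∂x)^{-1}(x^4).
\frac{x^{5}}{5}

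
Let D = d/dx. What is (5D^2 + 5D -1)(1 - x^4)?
x^{4} - 20 x^{3} - 60 x^{2} - 1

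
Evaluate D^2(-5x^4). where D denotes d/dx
- 60 x^{2}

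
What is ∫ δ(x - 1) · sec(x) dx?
\sec{\left(1 \right)}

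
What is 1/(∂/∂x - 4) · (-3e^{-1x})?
\frac{3 e^{- x}}{5}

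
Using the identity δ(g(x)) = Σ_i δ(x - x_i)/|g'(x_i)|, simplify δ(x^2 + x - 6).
\frac{\delta(x + 3) + \delta(x - 2)}{5}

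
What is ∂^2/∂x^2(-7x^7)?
- 294 x^{5}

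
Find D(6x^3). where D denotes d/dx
18 x^{2}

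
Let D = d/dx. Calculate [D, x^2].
2 x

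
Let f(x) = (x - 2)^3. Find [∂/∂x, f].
3 \left(x - 2\right)^{2}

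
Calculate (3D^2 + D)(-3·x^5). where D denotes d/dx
15 x^{3} \left(- x - 12\right)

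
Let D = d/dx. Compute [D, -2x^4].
- 8 x^{3}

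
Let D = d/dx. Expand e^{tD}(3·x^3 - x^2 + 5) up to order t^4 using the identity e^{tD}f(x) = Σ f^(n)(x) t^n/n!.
3 t^{3} + t^{2} \left(9 x - 1\right) + t x \left(9 x - 2\right) + 3 x^{3} - x^{2} + 5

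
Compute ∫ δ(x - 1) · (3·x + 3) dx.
6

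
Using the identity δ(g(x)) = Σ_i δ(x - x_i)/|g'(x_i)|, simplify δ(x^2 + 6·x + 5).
\frac{\delta(x + 5) + \delta(x + 1)}{4}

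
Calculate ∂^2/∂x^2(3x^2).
6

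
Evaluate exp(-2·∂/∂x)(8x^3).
8 x^{3} - 48 x^{2} + 96 x - 64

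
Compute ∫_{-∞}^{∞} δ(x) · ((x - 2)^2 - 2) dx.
2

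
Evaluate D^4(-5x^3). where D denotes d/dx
0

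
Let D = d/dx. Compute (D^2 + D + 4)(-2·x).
- 8 x - 2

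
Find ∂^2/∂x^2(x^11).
110 x^{9}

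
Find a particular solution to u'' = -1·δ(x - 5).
-\frac{|x - 5|}{2}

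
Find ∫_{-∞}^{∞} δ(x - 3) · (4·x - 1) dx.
11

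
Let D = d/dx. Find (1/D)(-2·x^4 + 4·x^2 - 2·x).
- \frac{2 x^{5}}{5} + \frac{4 x^{3}}{3} - x^{2}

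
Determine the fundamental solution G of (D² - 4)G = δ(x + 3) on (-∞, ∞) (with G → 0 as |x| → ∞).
-\frac{e^{-2|x + 3|}}{4}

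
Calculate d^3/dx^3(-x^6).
- 120 x^{3}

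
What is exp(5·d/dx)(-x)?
- x - 5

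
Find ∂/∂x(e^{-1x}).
- e^{- x}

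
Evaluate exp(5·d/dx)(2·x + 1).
2 x + 11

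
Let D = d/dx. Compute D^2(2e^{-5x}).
50 e^{- 5 x}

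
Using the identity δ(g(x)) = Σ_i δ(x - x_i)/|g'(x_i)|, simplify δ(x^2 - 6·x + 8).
\frac{\delta(x - 2) + \delta(x - 4)}{2}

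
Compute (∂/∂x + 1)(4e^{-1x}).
0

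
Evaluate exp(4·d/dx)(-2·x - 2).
- 2 x - 10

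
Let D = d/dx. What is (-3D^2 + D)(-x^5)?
5 x^{3} \left(12 - x\right)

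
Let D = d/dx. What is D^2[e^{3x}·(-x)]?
\left(- 9 x - 6\right) e^{3 x}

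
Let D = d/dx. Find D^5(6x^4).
0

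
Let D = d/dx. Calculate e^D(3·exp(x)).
3 e^{x + 1}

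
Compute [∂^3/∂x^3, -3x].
-9\frac{d^{2}}{dx^{2}}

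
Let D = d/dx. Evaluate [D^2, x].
2D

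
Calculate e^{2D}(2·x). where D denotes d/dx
2 x + 4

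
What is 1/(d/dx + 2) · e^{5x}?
\frac{e^{5 x}}{7}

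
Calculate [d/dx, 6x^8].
48 x^{7}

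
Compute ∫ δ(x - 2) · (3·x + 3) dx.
9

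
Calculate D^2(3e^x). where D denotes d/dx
3 e^{x}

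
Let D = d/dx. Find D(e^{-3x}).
- 3 e^{- 3 x}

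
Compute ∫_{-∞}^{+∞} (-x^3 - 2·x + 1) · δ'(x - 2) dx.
14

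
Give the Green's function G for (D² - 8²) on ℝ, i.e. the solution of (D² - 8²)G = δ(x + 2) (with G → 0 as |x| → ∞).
-\frac{e^{-8|x + 2|}}{16}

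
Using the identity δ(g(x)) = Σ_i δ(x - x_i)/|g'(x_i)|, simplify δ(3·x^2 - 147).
\frac{\delta(x - 7) + \delta(x + 7)}{42}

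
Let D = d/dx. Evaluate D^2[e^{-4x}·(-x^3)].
2 x \left(- 8 x^{2} + 12 x - 3\right) e^{- 4 x}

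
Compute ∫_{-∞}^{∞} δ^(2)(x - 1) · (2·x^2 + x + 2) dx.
4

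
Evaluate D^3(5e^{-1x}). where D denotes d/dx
- 5 e^{- x}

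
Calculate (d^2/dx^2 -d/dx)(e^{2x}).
2 e^{2 x}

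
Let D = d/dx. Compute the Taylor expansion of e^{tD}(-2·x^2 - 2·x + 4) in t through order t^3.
- 2 t^{2} - 2 t \left(2 x + 1\right) - 2 x^{2} - 2 x + 4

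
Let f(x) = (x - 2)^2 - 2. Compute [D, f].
2 x - 4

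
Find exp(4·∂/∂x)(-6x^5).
- 6 x^{5} - 120 x^{4} - 960 x^{3} - 3840 x^{2} - 7680 x - 6144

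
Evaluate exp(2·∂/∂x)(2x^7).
2 x^{7} + 28 x^{6} + 168 x^{5} + 560 x^{4} + 1120 x^{3} + 1344 x^{2} + 896 x + 256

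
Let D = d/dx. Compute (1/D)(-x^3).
- \frac{x^{4}}{4}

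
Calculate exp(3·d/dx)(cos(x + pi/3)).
\cos{\left(x + \frac{\pi}{3} + 3 \right)}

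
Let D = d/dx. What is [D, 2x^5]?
10 x^{4}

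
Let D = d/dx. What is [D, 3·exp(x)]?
3 e^{x}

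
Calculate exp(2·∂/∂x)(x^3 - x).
x^{3} + 6 x^{2} + 11 x + 6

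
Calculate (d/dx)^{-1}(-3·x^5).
- \frac{x^{6}}{2}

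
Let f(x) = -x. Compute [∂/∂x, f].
-1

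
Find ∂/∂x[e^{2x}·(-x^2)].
2 x \left(- x - 1\right) e^{2 x}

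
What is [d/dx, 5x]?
5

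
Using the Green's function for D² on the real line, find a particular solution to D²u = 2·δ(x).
|x|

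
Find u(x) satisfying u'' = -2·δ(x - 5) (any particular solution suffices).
-|x - 5|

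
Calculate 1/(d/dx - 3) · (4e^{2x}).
- 4 e^{2 x}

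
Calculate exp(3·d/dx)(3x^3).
3 x^{3} + 27 x^{2} + 81 x + 81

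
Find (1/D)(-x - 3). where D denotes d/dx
- \frac{x^{2}}{2} - 3 x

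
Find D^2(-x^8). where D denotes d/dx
- 56 x^{6}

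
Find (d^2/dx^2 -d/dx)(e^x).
0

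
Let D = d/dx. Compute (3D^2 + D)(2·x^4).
8 x^{2} \left(x + 9\right)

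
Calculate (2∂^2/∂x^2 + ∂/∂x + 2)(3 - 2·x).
4 - 4 x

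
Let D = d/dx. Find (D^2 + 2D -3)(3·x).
6 - 9 x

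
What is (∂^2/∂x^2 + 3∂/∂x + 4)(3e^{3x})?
66 e^{3 x}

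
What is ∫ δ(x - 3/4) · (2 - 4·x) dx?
-1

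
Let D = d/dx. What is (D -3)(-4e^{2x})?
4 e^{2 x}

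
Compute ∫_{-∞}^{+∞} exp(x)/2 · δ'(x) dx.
- \frac{1}{2}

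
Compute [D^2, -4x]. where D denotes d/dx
-8D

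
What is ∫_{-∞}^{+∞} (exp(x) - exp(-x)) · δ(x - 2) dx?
2 \sinh{\left(2 \right)}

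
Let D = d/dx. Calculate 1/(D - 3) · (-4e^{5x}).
- 2 e^{5 x}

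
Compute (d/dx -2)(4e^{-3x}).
- 20 e^{- 3 x}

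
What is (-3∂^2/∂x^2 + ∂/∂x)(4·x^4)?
16 x^{2} \left(x - 9\right)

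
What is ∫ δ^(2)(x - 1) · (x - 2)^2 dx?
2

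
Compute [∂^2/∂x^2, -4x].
-8\frac{d}{dx}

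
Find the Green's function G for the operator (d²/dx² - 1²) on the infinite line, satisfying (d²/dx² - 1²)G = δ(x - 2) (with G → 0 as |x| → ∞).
-\frac{e^{-|x - 2|}}{2}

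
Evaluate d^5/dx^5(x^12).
95040 x^{7}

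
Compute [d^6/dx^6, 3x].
18\frac{d^{5}}{dx^{5}}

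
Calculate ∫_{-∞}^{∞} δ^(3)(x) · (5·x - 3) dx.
0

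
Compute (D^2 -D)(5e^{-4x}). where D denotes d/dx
100 e^{- 4 x}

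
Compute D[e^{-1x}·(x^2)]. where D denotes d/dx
x \left(2 - x\right) e^{- x}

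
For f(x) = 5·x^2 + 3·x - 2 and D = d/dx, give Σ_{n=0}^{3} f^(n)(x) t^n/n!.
5 t^{2} + t \left(10 x + 3\right) + 5 x^{2} + 3 x - 2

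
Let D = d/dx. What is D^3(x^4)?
24 x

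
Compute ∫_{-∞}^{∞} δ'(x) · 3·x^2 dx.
0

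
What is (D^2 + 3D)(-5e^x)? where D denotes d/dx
- 20 e^{x}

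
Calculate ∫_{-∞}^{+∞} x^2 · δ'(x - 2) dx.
-4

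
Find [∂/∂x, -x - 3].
-1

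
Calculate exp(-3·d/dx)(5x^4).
5 x^{4} - 60 x^{3} + 270 x^{2} - 540 x + 405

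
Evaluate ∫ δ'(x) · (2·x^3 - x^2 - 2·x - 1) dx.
2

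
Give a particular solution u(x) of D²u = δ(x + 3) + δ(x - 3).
\frac{|x + 3|}{2} + \frac{|x - 3|}{2}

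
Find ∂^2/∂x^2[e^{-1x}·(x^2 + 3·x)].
\left(x^{2} - x - 4\right) e^{- x}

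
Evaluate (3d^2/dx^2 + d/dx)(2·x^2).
4 x + 12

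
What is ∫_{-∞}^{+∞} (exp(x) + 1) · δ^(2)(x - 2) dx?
e^{2}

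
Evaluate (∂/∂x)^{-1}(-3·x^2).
- x^{3}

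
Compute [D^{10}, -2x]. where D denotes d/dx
-20D^{9}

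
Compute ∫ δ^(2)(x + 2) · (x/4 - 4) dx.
0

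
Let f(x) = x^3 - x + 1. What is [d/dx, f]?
3 x^{2} - 1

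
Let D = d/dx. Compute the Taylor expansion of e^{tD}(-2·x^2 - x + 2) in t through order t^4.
- 2 t^{2} - t \left(4 x + 1\right) - 2 x^{2} - x + 2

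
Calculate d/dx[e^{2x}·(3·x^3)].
x^{2} \left(6 x + 9\right) e^{2 x}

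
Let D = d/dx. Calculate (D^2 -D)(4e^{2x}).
8 e^{2 x}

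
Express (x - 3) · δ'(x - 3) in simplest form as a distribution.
-\delta(x - 3)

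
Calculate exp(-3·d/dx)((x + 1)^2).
x^{2} - 4 x + 4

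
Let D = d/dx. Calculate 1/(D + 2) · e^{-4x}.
- \frac{e^{- 4 x}}{2}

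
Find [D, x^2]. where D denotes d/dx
2 x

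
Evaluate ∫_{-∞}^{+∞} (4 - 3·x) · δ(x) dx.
4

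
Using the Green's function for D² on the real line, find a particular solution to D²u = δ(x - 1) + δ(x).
\frac{|x - 1|}{2} + \frac{|x|}{2}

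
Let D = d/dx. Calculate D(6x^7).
42 x^{6}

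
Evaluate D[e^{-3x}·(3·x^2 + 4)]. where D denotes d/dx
3 \left(- 3 x^{2} + 2 x - 4\right) e^{- 3 x}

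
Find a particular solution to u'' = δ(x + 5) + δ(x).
\frac{|x + 5|}{2} + \frac{|x|}{2}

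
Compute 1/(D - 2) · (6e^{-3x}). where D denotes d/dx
- \frac{6 e^{- 3 x}}{5}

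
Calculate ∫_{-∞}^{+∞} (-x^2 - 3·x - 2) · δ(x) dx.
-2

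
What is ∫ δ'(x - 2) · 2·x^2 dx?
-8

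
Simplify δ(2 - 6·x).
\frac{\delta(x - 1/3)}{6}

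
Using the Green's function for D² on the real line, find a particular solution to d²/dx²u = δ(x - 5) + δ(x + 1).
\frac{|x - 5|}{2} + \frac{|x + 1|}{2}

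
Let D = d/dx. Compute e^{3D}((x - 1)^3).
x^{3} + 6 x^{2} + 12 x + 8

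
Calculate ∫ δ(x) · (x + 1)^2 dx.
1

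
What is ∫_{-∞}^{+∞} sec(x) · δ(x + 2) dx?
\sec{\left(2 \right)}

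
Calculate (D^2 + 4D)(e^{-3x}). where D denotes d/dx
- 3 e^{- 3 x}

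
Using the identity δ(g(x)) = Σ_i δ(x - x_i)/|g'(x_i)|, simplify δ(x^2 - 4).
\frac{\delta(x + 2) + \delta(x - 2)}{4}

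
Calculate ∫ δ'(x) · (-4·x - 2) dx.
4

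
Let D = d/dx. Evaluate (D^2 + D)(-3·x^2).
- 6 x - 6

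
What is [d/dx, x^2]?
2 x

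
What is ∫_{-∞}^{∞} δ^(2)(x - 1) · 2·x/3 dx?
0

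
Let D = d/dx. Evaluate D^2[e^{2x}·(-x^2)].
\left(- 4 x^{2} - 8 x - 2\right) e^{2 x}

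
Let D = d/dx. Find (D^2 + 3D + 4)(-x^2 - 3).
- 4 x^{2} - 6 x - 14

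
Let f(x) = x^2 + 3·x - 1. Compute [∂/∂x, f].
2 x + 3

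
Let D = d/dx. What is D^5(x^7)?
2520 x^{2}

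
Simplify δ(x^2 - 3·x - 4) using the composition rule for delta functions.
\frac{\delta(x - 4) + \delta(x + 1)}{5}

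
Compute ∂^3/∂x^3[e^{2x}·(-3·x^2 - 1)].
\left(- 24 x^{2} - 72 x - 44\right) e^{2 x}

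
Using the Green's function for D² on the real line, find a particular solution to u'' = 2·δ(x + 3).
|x + 3|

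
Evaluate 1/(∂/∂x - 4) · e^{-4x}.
- \frac{e^{- 4 x}}{8}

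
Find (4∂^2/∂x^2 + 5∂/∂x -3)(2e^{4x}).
162 e^{4 x}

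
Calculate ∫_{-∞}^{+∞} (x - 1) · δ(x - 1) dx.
0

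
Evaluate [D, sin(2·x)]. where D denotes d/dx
2 \cos{\left(2 x \right)}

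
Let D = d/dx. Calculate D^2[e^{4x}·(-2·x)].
\left(- 32 x - 16\right) e^{4 x}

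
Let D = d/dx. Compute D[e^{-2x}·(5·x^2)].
10 x \left(1 - x\right) e^{- 2 x}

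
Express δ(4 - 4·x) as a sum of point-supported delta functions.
\frac{\delta(x - 1)}{4}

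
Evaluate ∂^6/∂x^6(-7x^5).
0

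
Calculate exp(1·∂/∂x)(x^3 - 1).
x \left(x^{2} + 3 x + 3\right)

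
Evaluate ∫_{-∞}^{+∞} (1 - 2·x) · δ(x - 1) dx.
-1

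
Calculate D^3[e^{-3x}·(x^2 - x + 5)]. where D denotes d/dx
9 \left(- 3 x^{2} + 9 x - 20\right) e^{- 3 x}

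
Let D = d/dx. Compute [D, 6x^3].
18 x^{2}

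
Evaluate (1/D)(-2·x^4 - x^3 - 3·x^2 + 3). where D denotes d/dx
- \frac{2 x^{5}}{5} - \frac{x^{4}}{4} - x^{3} + 3 x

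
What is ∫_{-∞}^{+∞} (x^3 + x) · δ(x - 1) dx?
2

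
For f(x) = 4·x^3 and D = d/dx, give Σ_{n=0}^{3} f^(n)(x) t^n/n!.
4 t^{3} + 12 t^{2} x + 12 t x^{2} + 4 x^{3}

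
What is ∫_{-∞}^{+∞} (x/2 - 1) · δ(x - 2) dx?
0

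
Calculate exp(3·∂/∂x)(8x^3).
8 x^{3} + 72 x^{2} + 216 x + 216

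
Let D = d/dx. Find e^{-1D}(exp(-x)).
e^{1 - x}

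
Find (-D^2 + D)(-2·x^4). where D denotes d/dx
8 x^{2} \left(3 - x\right)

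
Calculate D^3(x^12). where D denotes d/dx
1320 x^{9}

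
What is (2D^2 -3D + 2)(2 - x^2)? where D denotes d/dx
2 x \left(3 - x\right)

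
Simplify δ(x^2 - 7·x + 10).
\frac{\delta(x - 2) + \delta(x - 5)}{3}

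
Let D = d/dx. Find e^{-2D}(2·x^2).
2 x^{2} - 8 x + 8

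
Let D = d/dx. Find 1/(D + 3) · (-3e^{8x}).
- \frac{3 e^{8 x}}{11}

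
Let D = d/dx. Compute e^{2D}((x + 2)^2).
x^{2} + 8 x + 16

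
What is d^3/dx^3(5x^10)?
3600 x^{7}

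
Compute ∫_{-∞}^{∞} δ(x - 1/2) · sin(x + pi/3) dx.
\sin{\left(\frac{1}{2} + \frac{\pi}{3} \right)}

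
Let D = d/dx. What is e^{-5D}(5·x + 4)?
5 x - 21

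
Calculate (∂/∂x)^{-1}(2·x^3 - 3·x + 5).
\frac{x^{4}}{2} - \frac{3 x^{2}}{2} + 5 x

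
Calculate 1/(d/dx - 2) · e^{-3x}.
- \frac{e^{- 3 x}}{5}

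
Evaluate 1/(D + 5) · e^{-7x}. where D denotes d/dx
- \frac{e^{- 7 x}}{2}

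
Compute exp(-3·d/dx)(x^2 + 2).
x^{2} - 6 x + 11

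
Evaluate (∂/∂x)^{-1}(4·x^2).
\frac{4 x^{3}}{3}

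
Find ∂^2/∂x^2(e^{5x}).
25 e^{5 x}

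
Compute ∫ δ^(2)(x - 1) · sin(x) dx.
- \sin{\left(1 \right)}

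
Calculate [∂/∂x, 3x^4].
12 x^{3}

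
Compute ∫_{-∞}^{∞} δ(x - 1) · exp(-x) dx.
e^{-1}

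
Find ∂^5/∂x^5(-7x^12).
- 665280 x^{7}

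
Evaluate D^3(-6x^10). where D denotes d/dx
- 4320 x^{7}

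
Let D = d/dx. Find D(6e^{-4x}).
- 24 e^{- 4 x}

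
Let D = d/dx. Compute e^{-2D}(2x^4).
2 x^{4} - 16 x^{3} + 48 x^{2} - 64 x + 32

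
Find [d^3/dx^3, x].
3\frac{d^{2}}{dx^{2}}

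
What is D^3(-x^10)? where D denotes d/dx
- 720 x^{7}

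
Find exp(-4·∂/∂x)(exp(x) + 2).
e^{x - 4} + 2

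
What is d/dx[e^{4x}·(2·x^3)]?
x^{2} \left(8 x + 6\right) e^{4 x}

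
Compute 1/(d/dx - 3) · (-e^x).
\frac{e^{x}}{2}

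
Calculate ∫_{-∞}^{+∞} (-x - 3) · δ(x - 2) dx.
-5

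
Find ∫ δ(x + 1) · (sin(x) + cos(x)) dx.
- \sin{\left(1 \right)} + \cos{\left(1 \right)}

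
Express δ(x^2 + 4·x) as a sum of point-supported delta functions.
\frac{\delta(x + 4) + \delta(x)}{4}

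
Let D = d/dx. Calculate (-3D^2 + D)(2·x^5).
10 x^{3} \left(x - 12\right)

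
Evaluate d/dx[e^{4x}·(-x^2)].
2 x \left(- 2 x - 1\right) e^{4 x}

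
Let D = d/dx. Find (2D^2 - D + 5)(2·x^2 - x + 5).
10 x^{2} - 9 x + 34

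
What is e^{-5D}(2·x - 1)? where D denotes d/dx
2 x - 11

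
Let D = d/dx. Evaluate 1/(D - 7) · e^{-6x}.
- \frac{e^{- 6 x}}{13}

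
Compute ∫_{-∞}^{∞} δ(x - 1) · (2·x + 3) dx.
5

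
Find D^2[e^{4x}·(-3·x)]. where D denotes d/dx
\left(- 48 x - 24\right) e^{4 x}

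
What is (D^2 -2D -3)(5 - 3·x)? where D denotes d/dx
9 x - 9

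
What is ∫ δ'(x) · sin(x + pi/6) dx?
- \frac{\sqrt{3}}{2}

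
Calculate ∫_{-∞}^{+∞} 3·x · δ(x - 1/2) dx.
\frac{3}{2}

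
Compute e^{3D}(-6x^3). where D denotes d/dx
- 6 x^{3} - 54 x^{2} - 162 x - 162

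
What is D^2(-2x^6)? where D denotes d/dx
- 60 x^{4}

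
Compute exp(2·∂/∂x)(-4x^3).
- 4 x^{3} - 24 x^{2} - 48 x - 32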